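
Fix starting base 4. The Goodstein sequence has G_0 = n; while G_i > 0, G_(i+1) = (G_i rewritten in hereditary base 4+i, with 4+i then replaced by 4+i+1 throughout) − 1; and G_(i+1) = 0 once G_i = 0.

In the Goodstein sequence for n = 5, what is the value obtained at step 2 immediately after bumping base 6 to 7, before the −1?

5

i=0: 5 = 4 + 1 (b=4); 4→5: 5 + 1 = 6; 6−1 = 5
i=1: 5 = 5 (b=5); 5→6: 6 = 6; 6−1 = 5
i=2: 5 = 5 (b=6); 6→7: 5 = 5; 5−1 = 4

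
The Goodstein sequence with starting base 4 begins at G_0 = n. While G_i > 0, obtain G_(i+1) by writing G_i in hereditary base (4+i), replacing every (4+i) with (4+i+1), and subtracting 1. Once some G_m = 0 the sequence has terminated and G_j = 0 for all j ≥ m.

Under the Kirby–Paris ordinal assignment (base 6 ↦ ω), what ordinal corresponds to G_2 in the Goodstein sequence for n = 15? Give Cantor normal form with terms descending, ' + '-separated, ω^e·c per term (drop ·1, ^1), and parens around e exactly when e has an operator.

[0] 15 ≡ 3·4 + 3 (base 4). Lift 5: 18. −1: 17.
[1] 17 ≡ 3·5 + 2 (base 5). Lift 6: 20. −1: 19.

ω·3 + 1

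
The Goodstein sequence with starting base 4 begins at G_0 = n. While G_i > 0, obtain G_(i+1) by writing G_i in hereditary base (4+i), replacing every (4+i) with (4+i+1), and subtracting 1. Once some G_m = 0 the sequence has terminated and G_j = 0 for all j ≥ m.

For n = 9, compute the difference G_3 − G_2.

(0) 9|_4 = 2·4 + 1 ↦ 2·5 + 1|_5 = 11 ⇒ 10
(1) 10|_5 = 2·5 ↦ 2·6|_6 = 12 ⇒ 11
(2) 11|_6 = 6 + 5 ↦ 7 + 5|_7 = 12 ⇒ 11

0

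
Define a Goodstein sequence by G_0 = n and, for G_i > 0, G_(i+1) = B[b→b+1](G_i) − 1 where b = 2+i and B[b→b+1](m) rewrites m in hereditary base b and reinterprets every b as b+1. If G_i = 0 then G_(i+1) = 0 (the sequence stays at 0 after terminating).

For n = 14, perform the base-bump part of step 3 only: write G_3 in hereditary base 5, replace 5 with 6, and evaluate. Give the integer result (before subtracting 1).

(0) 14|_2 = 2^(2 + 1) + 2^2 + 2 ↦ 3^(3 + 1) + 3^3 + 3|_3 = 111 ⇒ 110
(1) 110|_3 = 3^(3 + 1) + 3^3 + 2 ↦ 4^(4 + 1) + 4^4 + 2|_4 = 1282 ⇒ 1281
(2) 1281|_4 = 4^(4 + 1) + 4^4 + 1 ↦ 5^(5 + 1) + 5^5 + 1|_5 = 18751 ⇒ 18750

326592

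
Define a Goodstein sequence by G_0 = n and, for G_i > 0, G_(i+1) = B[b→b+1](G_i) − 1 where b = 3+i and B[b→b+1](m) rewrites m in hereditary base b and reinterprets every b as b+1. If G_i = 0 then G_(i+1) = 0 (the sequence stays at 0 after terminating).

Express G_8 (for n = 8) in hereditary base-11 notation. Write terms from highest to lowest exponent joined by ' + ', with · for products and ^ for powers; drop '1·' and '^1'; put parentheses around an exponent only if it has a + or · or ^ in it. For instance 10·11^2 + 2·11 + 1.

11

[0] 8 ≡ 2·3 + 2 (base 3). Lift 4: 10. −1: 9.
[1] 9 ≡ 2·4 + 1 (base 4). Lift 5: 11. −1: 10.
[2] 10 ≡ 2·5 (base 5). Lift 6: 12. −1: 11.
[3] 11 ≡ 6 + 5 (base 6). Lift 7: 12. −1: 11.
[4] 11 ≡ 7 + 4 (base 7). Lift 8: 12. −1: 11.
[5] 11 ≡ 8 + 3 (base 8). Lift 9: 12. −1: 11.
[6] 11 ≡ 9 + 2 (base 9). Lift 10: 12. −1: 11.
[7] 11 ≡ 10 + 1 (base 10). Lift 11: 12. −1: 11.
[8] 11 ≡ 11 (base 11). Lift 12: 12. −1: 11.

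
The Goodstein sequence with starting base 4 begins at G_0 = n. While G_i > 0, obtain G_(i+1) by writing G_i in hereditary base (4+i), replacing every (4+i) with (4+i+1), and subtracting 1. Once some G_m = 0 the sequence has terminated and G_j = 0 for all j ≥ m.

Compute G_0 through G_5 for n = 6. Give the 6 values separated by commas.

6, 6, 6, 6, 5, 4

G_0 = 6. HB_4(6) = 4 + 2. Bump = 7. G_1 = 6.
G_1 = 6. HB_5(6) = 5 + 1. Bump = 7. G_2 = 6.
G_2 = 6. HB_6(6) = 6. Bump = 7. G_3 = 6.
G_3 = 6. HB_7(6) = 6. Bump = 6. G_4 = 5.
G_4 = 5. HB_8(5) = 5. Bump = 5. G_5 = 4.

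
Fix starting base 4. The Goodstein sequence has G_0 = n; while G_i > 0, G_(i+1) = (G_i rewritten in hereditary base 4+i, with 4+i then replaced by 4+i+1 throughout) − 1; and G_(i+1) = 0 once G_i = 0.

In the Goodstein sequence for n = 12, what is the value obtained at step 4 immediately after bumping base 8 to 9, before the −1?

G_0 = 12. HB_4(12) = 3·4. Bump = 15. G_1 = 14.
G_1 = 14. HB_5(14) = 2·5 + 4. Bump = 16. G_2 = 15.
G_2 = 15. HB_6(15) = 2·6 + 3. Bump = 17. G_3 = 16.
G_3 = 16. HB_7(16) = 2·7 + 2. Bump = 18. G_4 = 17.
G_4 = 17. HB_8(17) = 2·8 + 1. Bump = 19. G_5 = 18.

19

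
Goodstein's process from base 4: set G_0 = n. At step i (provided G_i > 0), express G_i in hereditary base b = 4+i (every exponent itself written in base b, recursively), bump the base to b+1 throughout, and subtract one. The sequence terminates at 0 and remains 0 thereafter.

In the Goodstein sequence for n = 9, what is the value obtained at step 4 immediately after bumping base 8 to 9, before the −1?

G_0=9  [base 4] 2·4 + 1  →[4↦5]→  2·5 + 1 = 11  −1 ⇒ G_1=10
G_1=10  [base 5] 2·5  →[5↦6]→  2·6 = 12  −1 ⇒ G_2=11
G_2=11  [base 6] 6 + 5  →[6↦7]→  7 + 5 = 12  −1 ⇒ G_3=11
G_3=11  [base 7] 7 + 4  →[7↦8]→  8 + 4 = 12  −1 ⇒ G_4=11

12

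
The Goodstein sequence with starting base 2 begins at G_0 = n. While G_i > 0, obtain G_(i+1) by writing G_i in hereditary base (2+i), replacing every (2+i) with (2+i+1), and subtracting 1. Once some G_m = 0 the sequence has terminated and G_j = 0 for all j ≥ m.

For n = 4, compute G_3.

G_0=4  [base 2] 2^2  →[2↦3]→  3^3 = 27  −1 ⇒ G_1=26
G_1=26  [base 3] 2·3^2 + 2·3 + 2  →[3↦4]→  2·4^2 + 2·4 + 2 = 42  −1 ⇒ G_2=41
G_2=41  [base 4] 2·4^2 + 2·4 + 1  →[4↦5]→  2·5^2 + 2·5 + 1 = 61  −1 ⇒ G_3=60
G_3=60  [base 5] 2·5^2 + 2·5  →[5↦6]→  2·6^2 + 2·6 = 84  −1 ⇒ G_4=83

60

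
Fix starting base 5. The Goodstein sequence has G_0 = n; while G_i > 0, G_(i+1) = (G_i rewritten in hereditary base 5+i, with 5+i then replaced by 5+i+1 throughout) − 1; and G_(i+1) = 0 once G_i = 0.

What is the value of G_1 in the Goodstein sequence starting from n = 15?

17

[0] 15 ≡ 3·5 (base 5). Lift 6: 18. −1: 17.
[1] 17 ≡ 2·6 + 5 (base 6). Lift 7: 19. −1: 18.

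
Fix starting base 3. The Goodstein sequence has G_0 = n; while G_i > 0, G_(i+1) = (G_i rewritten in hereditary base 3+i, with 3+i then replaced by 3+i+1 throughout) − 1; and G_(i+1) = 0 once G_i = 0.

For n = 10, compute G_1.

16

[0] 10 ≡ 3^2 + 1 (base 3). Lift 4: 17. −1: 16.
[1] 16 ≡ 4^2 (base 4). Lift 5: 25. −1: 24.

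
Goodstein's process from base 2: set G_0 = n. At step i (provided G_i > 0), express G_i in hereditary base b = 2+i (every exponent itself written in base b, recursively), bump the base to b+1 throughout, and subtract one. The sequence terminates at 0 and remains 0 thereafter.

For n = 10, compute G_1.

83

base 2: 10 = 2^(2 + 1) + 2; at 3: 3^(3 + 1) + 3 = 84; next = 83
base 3: 83 = 3^(3 + 1) + 2; at 4: 4^(4 + 1) + 2 = 1026; next = 1025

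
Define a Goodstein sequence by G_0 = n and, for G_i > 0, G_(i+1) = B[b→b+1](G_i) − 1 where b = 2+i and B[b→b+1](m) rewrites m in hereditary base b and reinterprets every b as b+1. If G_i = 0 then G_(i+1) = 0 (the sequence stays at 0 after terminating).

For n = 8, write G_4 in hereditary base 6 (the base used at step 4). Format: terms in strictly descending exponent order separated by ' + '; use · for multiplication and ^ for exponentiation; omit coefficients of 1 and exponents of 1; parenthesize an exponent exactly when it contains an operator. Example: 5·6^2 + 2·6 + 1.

i=0: 8 = 2^(2 + 1) (b=2); 2→3: 3^(3 + 1) = 81; 81−1 = 80
i=1: 80 = 2·3^3 + 2·3^2 + 2·3 + 2 (b=3); 3→4: 2·4^4 + 2·4^2 + 2·4 + 2 = 554; 554−1 = 553
i=2: 553 = 2·4^4 + 2·4^2 + 2·4 + 1 (b=4); 4→5: 2·5^5 + 2·5^2 + 2·5 + 1 = 6311; 6311−1 = 6310
i=3: 6310 = 2·5^5 + 2·5^2 + 2·5 (b=5); 5→6: 2·6^6 + 2·6^2 + 2·6 = 93396; 93396−1 = 93395
i=4: 93395 = 2·6^6 + 2·6^2 + 6 + 5 (b=6); 6→7: 2·7^7 + 2·7^2 + 7 + 5 = 1647196; 1647196−1 = 1647195

2·6^6 + 2·6^2 + 6 + 5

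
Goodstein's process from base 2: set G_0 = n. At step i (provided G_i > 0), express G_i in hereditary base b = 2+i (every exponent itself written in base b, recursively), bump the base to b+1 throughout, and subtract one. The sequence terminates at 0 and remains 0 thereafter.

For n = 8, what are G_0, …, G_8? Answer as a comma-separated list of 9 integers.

[0] 8 ≡ 2^(2 + 1) (base 2). Lift 3: 81. −1: 80.
[1] 80 ≡ 2·3^3 + 2·3^2 + 2·3 + 2 (base 3). Lift 4: 554. −1: 553.
[2] 553 ≡ 2·4^4 + 2·4^2 + 2·4 + 1 (base 4). Lift 5: 6311. −1: 6310.
[3] 6310 ≡ 2·5^5 + 2·5^2 + 2·5 (base 5). Lift 6: 93396. −1: 93395.
[4] 93395 ≡ 2·6^6 + 2·6^2 + 6 + 5 (base 6). Lift 7: 1647196. −1: 1647195.
[5] 1647195 ≡ 2·7^7 + 2·7^2 + 7 + 4 (base 7). Lift 8: 33554572. −1: 33554571.
[6] 33554571 ≡ 2·8^8 + 2·8^2 + 8 + 3 (base 8). Lift 9: 774841152. −1: 774841151.
[7] 774841151 ≡ 2·9^9 + 2·9^2 + 9 + 2 (base 9). Lift 10: 20000000212. −1: 20000000211.

8, 80, 553, 6310, 93395, 1647195, 33554571, 774841151, 20000000211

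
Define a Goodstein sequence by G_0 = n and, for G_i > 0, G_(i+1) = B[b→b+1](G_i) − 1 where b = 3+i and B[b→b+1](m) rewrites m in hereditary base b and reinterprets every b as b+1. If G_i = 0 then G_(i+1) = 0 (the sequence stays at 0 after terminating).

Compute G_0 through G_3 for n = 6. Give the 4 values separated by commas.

6, 7, 7, 7

[0] 6 ≡ 2·3 (base 3). Lift 4: 8. −1: 7.
[1] 7 ≡ 4 + 3 (base 4). Lift 5: 8. −1: 7.
[2] 7 ≡ 5 + 2 (base 5). Lift 6: 8. −1: 7.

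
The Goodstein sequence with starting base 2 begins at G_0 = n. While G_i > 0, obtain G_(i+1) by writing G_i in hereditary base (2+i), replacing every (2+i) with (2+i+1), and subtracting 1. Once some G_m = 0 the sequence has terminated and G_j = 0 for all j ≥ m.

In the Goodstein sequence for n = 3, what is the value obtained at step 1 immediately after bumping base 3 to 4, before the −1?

i=0: 3 = 2 + 1 (b=2); 2→3: 3 + 1 = 4; 4−1 = 3
i=1: 3 = 3 (b=3); 3→4: 4 = 4; 4−1 = 3

4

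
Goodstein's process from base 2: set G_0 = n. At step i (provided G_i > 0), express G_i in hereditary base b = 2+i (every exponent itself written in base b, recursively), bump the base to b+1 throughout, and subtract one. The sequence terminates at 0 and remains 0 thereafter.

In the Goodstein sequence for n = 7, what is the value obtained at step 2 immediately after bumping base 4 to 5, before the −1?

3128

[0] 7 ≡ 2^2 + 2 + 1 (base 2). Lift 3: 31. −1: 30.
[1] 30 ≡ 3^3 + 3 (base 3). Lift 4: 260. −1: 259.
[2] 259 ≡ 4^4 + 3 (base 4). Lift 5: 3128. −1: 3127.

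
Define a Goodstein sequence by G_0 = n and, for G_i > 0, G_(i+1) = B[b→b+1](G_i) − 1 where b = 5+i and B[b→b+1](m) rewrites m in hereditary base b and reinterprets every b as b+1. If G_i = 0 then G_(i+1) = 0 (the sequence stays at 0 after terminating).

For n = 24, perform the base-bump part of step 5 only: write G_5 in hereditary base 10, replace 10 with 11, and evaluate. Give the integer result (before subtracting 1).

G_0=24  [base 5] 4·5 + 4  →[5↦6]→  4·6 + 4 = 28  −1 ⇒ G_1=27
G_1=27  [base 6] 4·6 + 3  →[6↦7]→  4·7 + 3 = 31  −1 ⇒ G_2=30
G_2=30  [base 7] 4·7 + 2  →[7↦8]→  4·8 + 2 = 34  −1 ⇒ G_3=33
G_3=33  [base 8] 4·8 + 1  →[8↦9]→  4·9 + 1 = 37  −1 ⇒ G_4=36
G_4=36  [base 9] 4·9  →[9↦10]→  4·10 = 40  −1 ⇒ G_5=39
G_5=39  [base 10] 3·10 + 9  →[10↦11]→  3·11 + 9 = 42  −1 ⇒ G_6=41

42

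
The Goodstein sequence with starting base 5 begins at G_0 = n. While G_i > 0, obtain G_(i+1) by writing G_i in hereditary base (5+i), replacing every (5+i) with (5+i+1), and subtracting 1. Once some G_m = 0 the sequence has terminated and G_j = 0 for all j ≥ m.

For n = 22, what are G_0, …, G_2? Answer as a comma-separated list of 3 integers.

22, 25, 28

22 —HB5→ 4·5 + 2 —bump→ 4·6 + 2 = 26 —(−1)→ 25
25 —HB6→ 4·6 + 1 —bump→ 4·7 + 1 = 29 —(−1)→ 28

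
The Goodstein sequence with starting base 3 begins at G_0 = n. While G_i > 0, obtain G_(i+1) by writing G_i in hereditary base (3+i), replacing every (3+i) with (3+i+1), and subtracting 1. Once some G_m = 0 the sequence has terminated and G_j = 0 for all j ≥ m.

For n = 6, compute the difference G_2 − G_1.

i=0: 6 = 2·3 (b=3); 3→4: 2·4 = 8; 8−1 = 7
i=1: 7 = 4 + 3 (b=4); 4→5: 5 + 3 = 8; 8−1 = 7

0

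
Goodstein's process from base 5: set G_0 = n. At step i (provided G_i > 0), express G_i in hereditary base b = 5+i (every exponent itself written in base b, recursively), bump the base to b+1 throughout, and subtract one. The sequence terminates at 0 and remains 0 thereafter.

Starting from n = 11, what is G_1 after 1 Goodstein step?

12

base 5: 11 = 2·5 + 1; at 6: 2·6 + 1 = 13; next = 12
base 6: 12 = 2·6; at 7: 2·7 = 14; next = 13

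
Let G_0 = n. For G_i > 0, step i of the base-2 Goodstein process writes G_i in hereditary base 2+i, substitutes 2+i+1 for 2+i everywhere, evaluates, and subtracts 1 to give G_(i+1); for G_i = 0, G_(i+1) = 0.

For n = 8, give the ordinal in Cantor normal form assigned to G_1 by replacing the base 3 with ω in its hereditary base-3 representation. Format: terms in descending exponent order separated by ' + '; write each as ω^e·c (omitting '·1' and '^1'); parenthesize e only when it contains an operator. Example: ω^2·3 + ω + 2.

8 —HB2→ 2^(2 + 1) —bump→ 3^(3 + 1) = 81 —(−1)→ 80
80 —HB3→ 2·3^3 + 2·3^2 + 2·3 + 2 —bump→ 2·4^4 + 2·4^2 + 2·4 + 2 = 554 —(−1)→ 553

ω^ω·2 + ω^2·2 + ω·2 + 2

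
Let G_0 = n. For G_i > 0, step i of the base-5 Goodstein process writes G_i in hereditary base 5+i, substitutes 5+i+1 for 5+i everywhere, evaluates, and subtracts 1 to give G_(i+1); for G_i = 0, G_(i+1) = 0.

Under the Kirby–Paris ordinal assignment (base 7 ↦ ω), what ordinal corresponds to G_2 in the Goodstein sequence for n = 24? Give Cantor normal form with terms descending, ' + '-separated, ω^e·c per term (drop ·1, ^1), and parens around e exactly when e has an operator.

ω·4 + 2

(0) 24|_5 = 4·5 + 4 ↦ 4·6 + 4|_6 = 28 ⇒ 27
(1) 27|_6 = 4·6 + 3 ↦ 4·7 + 3|_7 = 31 ⇒ 30
(2) 30|_7 = 4·7 + 2 ↦ 4·8 + 2|_8 = 34 ⇒ 33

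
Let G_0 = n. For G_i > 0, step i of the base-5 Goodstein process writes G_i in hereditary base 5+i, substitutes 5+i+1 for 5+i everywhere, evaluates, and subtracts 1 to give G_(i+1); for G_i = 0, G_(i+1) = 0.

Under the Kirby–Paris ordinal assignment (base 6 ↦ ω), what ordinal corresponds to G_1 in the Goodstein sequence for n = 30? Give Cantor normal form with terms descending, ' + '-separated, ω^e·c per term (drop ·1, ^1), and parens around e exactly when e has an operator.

[0] 30 ≡ 5^2 + 5 (base 5). Lift 6: 42. −1: 41.
[1] 41 ≡ 6^2 + 5 (base 6). Lift 7: 54. −1: 53.

ω^2 + 5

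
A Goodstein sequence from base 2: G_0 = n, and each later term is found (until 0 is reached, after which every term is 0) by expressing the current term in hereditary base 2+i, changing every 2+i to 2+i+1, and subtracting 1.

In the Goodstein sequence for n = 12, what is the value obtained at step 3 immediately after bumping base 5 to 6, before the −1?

G_0 = 12. HB_2(12) = 2^(2 + 1) + 2^2. Bump = 108. G_1 = 107.
G_1 = 107. HB_3(107) = 3^(3 + 1) + 2·3^2 + 2·3 + 2. Bump = 1066. G_2 = 1065.
G_2 = 1065. HB_4(1065) = 4^(4 + 1) + 2·4^2 + 2·4 + 1. Bump = 15686. G_3 = 15685.
G_3 = 15685. HB_5(15685) = 5^(5 + 1) + 2·5^2 + 2·5. Bump = 280020. G_4 = 280019.

280020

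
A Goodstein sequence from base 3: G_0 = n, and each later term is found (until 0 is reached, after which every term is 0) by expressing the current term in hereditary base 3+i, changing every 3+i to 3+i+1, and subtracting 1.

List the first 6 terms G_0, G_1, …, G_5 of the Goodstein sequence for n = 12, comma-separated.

12, 19, 27, 37, 49, 63

G_0=12  [base 3] 3^2 + 3  →[3↦4]→  4^2 + 4 = 20  −1 ⇒ G_1=19
G_1=19  [base 4] 4^2 + 3  →[4↦5]→  5^2 + 3 = 28  −1 ⇒ G_2=27
G_2=27  [base 5] 5^2 + 2  →[5↦6]→  6^2 + 2 = 38  −1 ⇒ G_3=37
G_3=37  [base 6] 6^2 + 1  →[6↦7]→  7^2 + 1 = 50  −1 ⇒ G_4=49
G_4=49  [base 7] 7^2  →[7↦8]→  8^2 = 64  −1 ⇒ G_5=63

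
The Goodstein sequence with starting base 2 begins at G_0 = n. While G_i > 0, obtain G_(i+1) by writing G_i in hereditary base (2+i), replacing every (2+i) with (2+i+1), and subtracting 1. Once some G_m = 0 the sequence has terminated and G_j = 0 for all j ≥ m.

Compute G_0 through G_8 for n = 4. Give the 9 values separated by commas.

4, 26, 41, 60, 83, 109, 139, 173, 211

[0] 4 ≡ 2^2 (base 2). Lift 3: 27. −1: 26.
[1] 26 ≡ 2·3^2 + 2·3 + 2 (base 3). Lift 4: 42. −1: 41.
[2] 41 ≡ 2·4^2 + 2·4 + 1 (base 4). Lift 5: 61. −1: 60.
[3] 60 ≡ 2·5^2 + 2·5 (base 5). Lift 6: 84. −1: 83.
[4] 83 ≡ 2·6^2 + 6 + 5 (base 6). Lift 7: 110. −1: 109.
[5] 109 ≡ 2·7^2 + 7 + 4 (base 7). Lift 8: 140. −1: 139.
[6] 139 ≡ 2·8^2 + 8 + 3 (base 8). Lift 9: 174. −1: 173.
[7] 173 ≡ 2·9^2 + 9 + 2 (base 9). Lift 10: 212. −1: 211.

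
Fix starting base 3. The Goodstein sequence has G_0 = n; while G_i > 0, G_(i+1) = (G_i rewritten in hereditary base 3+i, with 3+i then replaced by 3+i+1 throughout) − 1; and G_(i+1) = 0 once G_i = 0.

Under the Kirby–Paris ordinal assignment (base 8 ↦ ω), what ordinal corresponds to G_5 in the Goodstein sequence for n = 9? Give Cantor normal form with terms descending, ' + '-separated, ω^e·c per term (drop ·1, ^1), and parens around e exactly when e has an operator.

ω·2 + 7

step 0: 9 = 3^2; sub 4 for 3: 4^2; = 16; G_1 = 16−1 = 15
step 1: 15 = 3·4 + 3; sub 5 for 4: 3·5 + 3; = 18; G_2 = 18−1 = 17
step 2: 17 = 3·5 + 2; sub 6 for 5: 3·6 + 2; = 20; G_3 = 20−1 = 19
step 3: 19 = 3·6 + 1; sub 7 for 6: 3·7 + 1; = 22; G_4 = 22−1 = 21
step 4: 21 = 3·7; sub 8 for 7: 3·8; = 24; G_5 = 24−1 = 23
step 5: 23 = 2·8 + 7; sub 9 for 8: 2·9 + 7; = 25; G_6 = 25−1 = 24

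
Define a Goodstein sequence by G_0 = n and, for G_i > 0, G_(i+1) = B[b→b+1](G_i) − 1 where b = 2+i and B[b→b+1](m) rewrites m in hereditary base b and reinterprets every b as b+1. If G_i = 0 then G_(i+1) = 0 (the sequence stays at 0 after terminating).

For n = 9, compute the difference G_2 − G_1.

942

G_0 = 9. HB_2(9) = 2^(2 + 1) + 1. Bump = 82. G_1 = 81.
G_1 = 81. HB_3(81) = 3^(3 + 1). Bump = 1024. G_2 = 1023.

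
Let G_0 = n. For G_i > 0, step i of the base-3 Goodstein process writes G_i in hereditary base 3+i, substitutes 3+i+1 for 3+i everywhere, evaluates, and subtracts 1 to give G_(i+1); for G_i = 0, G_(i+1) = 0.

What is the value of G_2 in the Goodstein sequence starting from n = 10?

(0) 10|_3 = 3^2 + 1 ↦ 4^2 + 1|_4 = 17 ⇒ 16
(1) 16|_4 = 4^2 ↦ 5^2|_5 = 25 ⇒ 24

24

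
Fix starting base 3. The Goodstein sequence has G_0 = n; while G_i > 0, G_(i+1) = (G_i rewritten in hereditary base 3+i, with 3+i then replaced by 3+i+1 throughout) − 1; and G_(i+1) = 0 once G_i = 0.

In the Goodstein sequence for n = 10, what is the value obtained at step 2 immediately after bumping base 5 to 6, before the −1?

base 3: 10 = 3^2 + 1; at 4: 4^2 + 1 = 17; next = 16
base 4: 16 = 4^2; at 5: 5^2 = 25; next = 24
base 5: 24 = 4·5 + 4; at 6: 4·6 + 4 = 28; next = 27

28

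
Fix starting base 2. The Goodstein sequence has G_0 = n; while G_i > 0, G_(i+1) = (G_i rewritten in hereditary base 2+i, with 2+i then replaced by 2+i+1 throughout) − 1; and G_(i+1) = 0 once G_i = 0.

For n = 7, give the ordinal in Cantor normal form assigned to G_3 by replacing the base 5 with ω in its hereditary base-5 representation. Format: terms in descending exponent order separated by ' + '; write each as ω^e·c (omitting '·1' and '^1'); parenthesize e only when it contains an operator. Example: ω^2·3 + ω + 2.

ω^ω + 2

i=0: 7 = 2^2 + 2 + 1 (b=2); 2→3: 3^3 + 3 + 1 = 31; 31−1 = 30
i=1: 30 = 3^3 + 3 (b=3); 3→4: 4^4 + 4 = 260; 260−1 = 259
i=2: 259 = 4^4 + 3 (b=4); 4→5: 5^5 + 3 = 3128; 3128−1 = 3127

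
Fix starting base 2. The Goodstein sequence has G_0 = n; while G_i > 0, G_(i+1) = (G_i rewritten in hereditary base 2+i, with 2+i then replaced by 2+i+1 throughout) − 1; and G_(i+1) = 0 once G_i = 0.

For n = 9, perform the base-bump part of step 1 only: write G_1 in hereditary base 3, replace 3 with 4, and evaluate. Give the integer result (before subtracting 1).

1024

9 —HB2→ 2^(2 + 1) + 1 —bump→ 3^(3 + 1) + 1 = 82 —(−1)→ 81
81 —HB3→ 3^(3 + 1) —bump→ 4^(4 + 1) = 1024 —(−1)→ 1023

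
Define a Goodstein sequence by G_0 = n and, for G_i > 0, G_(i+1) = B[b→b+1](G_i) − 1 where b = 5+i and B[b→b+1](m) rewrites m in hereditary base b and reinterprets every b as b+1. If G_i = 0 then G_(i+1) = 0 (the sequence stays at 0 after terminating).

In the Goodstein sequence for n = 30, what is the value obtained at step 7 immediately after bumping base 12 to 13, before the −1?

G_0=30  [base 5] 5^2 + 5  →[5↦6]→  6^2 + 6 = 42  −1 ⇒ G_1=41
G_1=41  [base 6] 6^2 + 5  →[6↦7]→  7^2 + 5 = 54  −1 ⇒ G_2=53
G_2=53  [base 7] 7^2 + 4  →[7↦8]→  8^2 + 4 = 68  −1 ⇒ G_3=67
G_3=67  [base 8] 8^2 + 3  →[8↦9]→  9^2 + 3 = 84  −1 ⇒ G_4=83
G_4=83  [base 9] 9^2 + 2  →[9↦10]→  10^2 + 2 = 102  −1 ⇒ G_5=101
G_5=101  [base 10] 10^2 + 1  →[10↦11]→  11^2 + 1 = 122  −1 ⇒ G_6=121
G_6=121  [base 11] 11^2  →[11↦12]→  12^2 = 144  −1 ⇒ G_7=143
G_7=143  [base 12] 11·12 + 11  →[12↦13]→  11·13 + 11 = 154  −1 ⇒ G_8=153

154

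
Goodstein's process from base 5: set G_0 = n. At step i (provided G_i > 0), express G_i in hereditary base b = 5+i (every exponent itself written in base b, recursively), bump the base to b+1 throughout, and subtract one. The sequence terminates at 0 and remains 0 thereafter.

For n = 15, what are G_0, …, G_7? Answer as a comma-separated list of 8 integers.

15, 17, 18, 19, 20, 21, 22, 23

G_0=15  [base 5] 3·5  →[5↦6]→  3·6 = 18  −1 ⇒ G_1=17
G_1=17  [base 6] 2·6 + 5  →[6↦7]→  2·7 + 5 = 19  −1 ⇒ G_2=18
G_2=18  [base 7] 2·7 + 4  →[7↦8]→  2·8 + 4 = 20  −1 ⇒ G_3=19
G_3=19  [base 8] 2·8 + 3  →[8↦9]→  2·9 + 3 = 21  −1 ⇒ G_4=20
G_4=20  [base 9] 2·9 + 2  →[9↦10]→  2·10 + 2 = 22  −1 ⇒ G_5=21
G_5=21  [base 10] 2·10 + 1  →[10↦11]→  2·11 + 1 = 23  −1 ⇒ G_6=22
G_6=22  [base 11] 2·11  →[11↦12]→  2·12 = 24  −1 ⇒ G_7=23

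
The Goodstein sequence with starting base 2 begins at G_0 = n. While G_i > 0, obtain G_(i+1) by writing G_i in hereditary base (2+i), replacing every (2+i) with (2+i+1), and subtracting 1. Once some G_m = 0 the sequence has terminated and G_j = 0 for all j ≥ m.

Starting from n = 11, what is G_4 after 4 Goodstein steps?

[0] 11 ≡ 2^(2 + 1) + 2 + 1 (base 2). Lift 3: 85. −1: 84.
[1] 84 ≡ 3^(3 + 1) + 3 (base 3). Lift 4: 1028. −1: 1027.
[2] 1027 ≡ 4^(4 + 1) + 3 (base 4). Lift 5: 15628. −1: 15627.
[3] 15627 ≡ 5^(5 + 1) + 2 (base 5). Lift 6: 279938. −1: 279937.

279937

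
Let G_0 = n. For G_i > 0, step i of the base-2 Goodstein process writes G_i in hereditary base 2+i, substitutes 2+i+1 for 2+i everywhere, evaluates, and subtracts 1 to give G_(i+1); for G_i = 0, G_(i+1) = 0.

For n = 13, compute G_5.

i=0: 13 = 2^(2 + 1) + 2^2 + 1 (b=2); 2→3: 3^(3 + 1) + 3^3 + 1 = 109; 109−1 = 108
i=1: 108 = 3^(3 + 1) + 3^3 (b=3); 3→4: 4^(4 + 1) + 4^4 = 1280; 1280−1 = 1279
i=2: 1279 = 4^(4 + 1) + 3·4^3 + 3·4^2 + 3·4 + 3 (b=4); 4→5: 5^(5 + 1) + 3·5^3 + 3·5^2 + 3·5 + 3 = 16093; 16093−1 = 16092
i=3: 16092 = 5^(5 + 1) + 3·5^3 + 3·5^2 + 3·5 + 2 (b=5); 5→6: 6^(6 + 1) + 3·6^3 + 3·6^2 + 3·6 + 2 = 280712; 280712−1 = 280711
i=4: 280711 = 6^(6 + 1) + 3·6^3 + 3·6^2 + 3·6 + 1 (b=6); 6→7: 7^(7 + 1) + 3·7^3 + 3·7^2 + 3·7 + 1 = 5765999; 5765999−1 = 5765998
i=5: 5765998 = 7^(7 + 1) + 3·7^3 + 3·7^2 + 3·7 (b=7); 7→8: 8^(8 + 1) + 3·8^3 + 3·8^2 + 3·8 = 134219480; 134219480−1 = 134219479

5765998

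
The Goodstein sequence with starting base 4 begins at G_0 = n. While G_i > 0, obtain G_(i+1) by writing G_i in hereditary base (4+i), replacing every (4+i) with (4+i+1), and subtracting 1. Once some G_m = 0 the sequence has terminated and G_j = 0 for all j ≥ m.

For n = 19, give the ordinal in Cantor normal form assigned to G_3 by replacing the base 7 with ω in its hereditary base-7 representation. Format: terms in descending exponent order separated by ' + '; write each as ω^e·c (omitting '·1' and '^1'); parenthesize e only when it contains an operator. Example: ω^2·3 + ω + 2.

ω^2

G_0 = 19. HB_4(19) = 4^2 + 3. Bump = 28. G_1 = 27.
G_1 = 27. HB_5(27) = 5^2 + 2. Bump = 38. G_2 = 37.
G_2 = 37. HB_6(37) = 6^2 + 1. Bump = 50. G_3 = 49.
G_3 = 49. HB_7(49) = 7^2. Bump = 64. G_4 = 63.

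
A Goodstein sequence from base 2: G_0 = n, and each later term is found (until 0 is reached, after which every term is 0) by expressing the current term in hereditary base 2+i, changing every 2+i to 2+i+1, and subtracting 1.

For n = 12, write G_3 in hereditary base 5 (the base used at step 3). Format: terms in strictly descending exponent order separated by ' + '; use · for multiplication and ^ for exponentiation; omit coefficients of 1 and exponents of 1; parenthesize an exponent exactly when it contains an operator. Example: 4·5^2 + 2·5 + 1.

5^(5 + 1) + 2·5^2 + 2·5

G_0=12  [base 2] 2^(2 + 1) + 2^2  →[2↦3]→  3^(3 + 1) + 3^3 = 108  −1 ⇒ G_1=107
G_1=107  [base 3] 3^(3 + 1) + 2·3^2 + 2·3 + 2  →[3↦4]→  4^(4 + 1) + 2·4^2 + 2·4 + 2 = 1066  −1 ⇒ G_2=1065
G_2=1065  [base 4] 4^(4 + 1) + 2·4^2 + 2·4 + 1  →[4↦5]→  5^(5 + 1) + 2·5^2 + 2·5 + 1 = 15686  −1 ⇒ G_3=15685
G_3=15685  [base 5] 5^(5 + 1) + 2·5^2 + 2·5  →[5↦6]→  6^(6 + 1) + 2·6^2 + 2·6 = 280020  −1 ⇒ G_4=280019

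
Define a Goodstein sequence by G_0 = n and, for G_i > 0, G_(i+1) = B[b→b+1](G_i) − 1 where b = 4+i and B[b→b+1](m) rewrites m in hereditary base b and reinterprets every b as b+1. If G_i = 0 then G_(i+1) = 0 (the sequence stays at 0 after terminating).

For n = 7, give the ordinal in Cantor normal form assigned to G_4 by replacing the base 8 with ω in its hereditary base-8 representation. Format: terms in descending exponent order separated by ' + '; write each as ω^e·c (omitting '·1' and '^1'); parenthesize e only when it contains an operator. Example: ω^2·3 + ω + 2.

7

7 —HB4→ 4 + 3 —bump→ 5 + 3 = 8 —(−1)→ 7
7 —HB5→ 5 + 2 —bump→ 6 + 2 = 8 —(−1)→ 7
7 —HB6→ 6 + 1 —bump→ 7 + 1 = 8 —(−1)→ 7
7 —HB7→ 7 —bump→ 8 = 8 —(−1)→ 7
7 —HB8→ 7 —bump→ 7 = 7 —(−1)→ 6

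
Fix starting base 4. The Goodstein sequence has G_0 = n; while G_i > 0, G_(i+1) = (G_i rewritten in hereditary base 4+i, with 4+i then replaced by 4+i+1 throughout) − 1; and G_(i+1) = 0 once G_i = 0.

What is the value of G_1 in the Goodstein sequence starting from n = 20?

base 4: 20 = 4^2 + 4; at 5: 5^2 + 5 = 30; next = 29
base 5: 29 = 5^2 + 4; at 6: 6^2 + 4 = 40; next = 39

29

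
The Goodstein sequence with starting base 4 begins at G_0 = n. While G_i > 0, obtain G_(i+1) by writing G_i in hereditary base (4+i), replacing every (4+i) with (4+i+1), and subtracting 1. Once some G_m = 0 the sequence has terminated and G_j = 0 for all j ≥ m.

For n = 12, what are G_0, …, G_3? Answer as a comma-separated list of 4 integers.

base 4: 12 = 3·4; at 5: 3·5 = 15; next = 14
base 5: 14 = 2·5 + 4; at 6: 2·6 + 4 = 16; next = 15
base 6: 15 = 2·6 + 3; at 7: 2·7 + 3 = 17; next = 16

12, 14, 15, 16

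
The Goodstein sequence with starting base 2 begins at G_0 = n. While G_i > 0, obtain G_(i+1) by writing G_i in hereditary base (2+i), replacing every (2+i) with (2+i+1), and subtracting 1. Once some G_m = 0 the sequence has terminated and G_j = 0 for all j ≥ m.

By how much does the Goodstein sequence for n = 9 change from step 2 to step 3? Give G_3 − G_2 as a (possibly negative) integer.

8819

G_0 = 9. HB_2(9) = 2^(2 + 1) + 1. Bump = 82. G_1 = 81.
G_1 = 81. HB_3(81) = 3^(3 + 1). Bump = 1024. G_2 = 1023.
G_2 = 1023. HB_4(1023) = 3·4^4 + 3·4^3 + 3·4^2 + 3·4 + 3. Bump = 9843. G_3 = 9842.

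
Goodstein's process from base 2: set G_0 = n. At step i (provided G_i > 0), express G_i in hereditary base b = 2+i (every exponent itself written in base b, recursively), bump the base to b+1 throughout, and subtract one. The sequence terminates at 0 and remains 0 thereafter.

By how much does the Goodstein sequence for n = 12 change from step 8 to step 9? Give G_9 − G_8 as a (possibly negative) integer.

3038428376763

(0) 12|_2 = 2^(2 + 1) + 2^2 ↦ 3^(3 + 1) + 3^3|_3 = 108 ⇒ 107
(1) 107|_3 = 3^(3 + 1) + 2·3^2 + 2·3 + 2 ↦ 4^(4 + 1) + 2·4^2 + 2·4 + 2|_4 = 1066 ⇒ 1065
(2) 1065|_4 = 4^(4 + 1) + 2·4^2 + 2·4 + 1 ↦ 5^(5 + 1) + 2·5^2 + 2·5 + 1|_5 = 15686 ⇒ 15685
(3) 15685|_5 = 5^(5 + 1) + 2·5^2 + 2·5 ↦ 6^(6 + 1) + 2·6^2 + 2·6|_6 = 280020 ⇒ 280019
(4) 280019|_6 = 6^(6 + 1) + 2·6^2 + 6 + 5 ↦ 7^(7 + 1) + 2·7^2 + 7 + 5|_7 = 5764911 ⇒ 5764910
(5) 5764910|_7 = 7^(7 + 1) + 2·7^2 + 7 + 4 ↦ 8^(8 + 1) + 2·8^2 + 8 + 4|_8 = 134217868 ⇒ 134217867
(6) 134217867|_8 = 8^(8 + 1) + 2·8^2 + 8 + 3 ↦ 9^(9 + 1) + 2·9^2 + 9 + 3|_9 = 3486784575 ⇒ 3486784574
(7) 3486784574|_9 = 9^(9 + 1) + 2·9^2 + 9 + 2 ↦ 10^(10 + 1) + 2·10^2 + 10 + 2|_10 = 100000000212 ⇒ 100000000211
(8) 100000000211|_10 = 10^(10 + 1) + 2·10^2 + 10 + 1 ↦ 11^(11 + 1) + 2·11^2 + 11 + 1|_11 = 3138428376975 ⇒ 3138428376974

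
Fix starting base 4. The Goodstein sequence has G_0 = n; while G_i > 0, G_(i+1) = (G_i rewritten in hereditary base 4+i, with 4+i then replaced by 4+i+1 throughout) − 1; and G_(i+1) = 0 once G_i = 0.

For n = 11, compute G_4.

15

base 4: 11 = 2·4 + 3; at 5: 2·5 + 3 = 13; next = 12
base 5: 12 = 2·5 + 2; at 6: 2·6 + 2 = 14; next = 13
base 6: 13 = 2·6 + 1; at 7: 2·7 + 1 = 15; next = 14
base 7: 14 = 2·7; at 8: 2·8 = 16; next = 15
base 8: 15 = 8 + 7; at 9: 9 + 7 = 16; next = 15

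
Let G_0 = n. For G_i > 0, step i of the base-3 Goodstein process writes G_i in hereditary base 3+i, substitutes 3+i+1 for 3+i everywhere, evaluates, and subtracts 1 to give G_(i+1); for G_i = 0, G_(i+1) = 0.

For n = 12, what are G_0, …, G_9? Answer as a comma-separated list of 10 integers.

12, 19, 27, 37, 49, 63, 69, 75, 81, 87

step 0: 12 = 3^2 + 3; sub 4 for 3: 4^2 + 4; = 20; G_1 = 20−1 = 19
step 1: 19 = 4^2 + 3; sub 5 for 4: 5^2 + 3; = 28; G_2 = 28−1 = 27
step 2: 27 = 5^2 + 2; sub 6 for 5: 6^2 + 2; = 38; G_3 = 38−1 = 37
step 3: 37 = 6^2 + 1; sub 7 for 6: 7^2 + 1; = 50; G_4 = 50−1 = 49
step 4: 49 = 7^2; sub 8 for 7: 8^2; = 64; G_5 = 64−1 = 63
step 5: 63 = 7·8 + 7; sub 9 for 8: 7·9 + 7; = 70; G_6 = 70−1 = 69
step 6: 69 = 7·9 + 6; sub 10 for 9: 7·10 + 6; = 76; G_7 = 76−1 = 75
step 7: 75 = 7·10 + 5; sub 11 for 10: 7·11 + 5; = 82; G_8 = 82−1 = 81
step 8: 81 = 7·11 + 4; sub 12 for 11: 7·12 + 4; = 88; G_9 = 88−1 = 87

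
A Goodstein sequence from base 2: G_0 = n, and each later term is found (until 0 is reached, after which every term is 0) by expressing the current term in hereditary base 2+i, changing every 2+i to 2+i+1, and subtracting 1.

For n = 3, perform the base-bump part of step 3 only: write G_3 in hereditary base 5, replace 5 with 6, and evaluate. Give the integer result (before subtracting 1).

[0] 3 ≡ 2 + 1 (base 2). Lift 3: 4. −1: 3.
[1] 3 ≡ 3 (base 3). Lift 4: 4. −1: 3.
[2] 3 ≡ 3 (base 4). Lift 5: 3. −1: 2.
[3] 2 ≡ 2 (base 5). Lift 6: 2. −1: 1.

2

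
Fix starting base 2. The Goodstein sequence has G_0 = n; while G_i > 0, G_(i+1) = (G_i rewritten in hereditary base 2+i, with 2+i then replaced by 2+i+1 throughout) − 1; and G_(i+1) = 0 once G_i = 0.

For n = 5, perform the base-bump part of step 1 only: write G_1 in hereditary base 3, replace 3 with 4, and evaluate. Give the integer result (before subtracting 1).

base 2: 5 = 2^2 + 1; at 3: 3^3 + 1 = 28; next = 27
base 3: 27 = 3^3; at 4: 4^4 = 256; next = 255

256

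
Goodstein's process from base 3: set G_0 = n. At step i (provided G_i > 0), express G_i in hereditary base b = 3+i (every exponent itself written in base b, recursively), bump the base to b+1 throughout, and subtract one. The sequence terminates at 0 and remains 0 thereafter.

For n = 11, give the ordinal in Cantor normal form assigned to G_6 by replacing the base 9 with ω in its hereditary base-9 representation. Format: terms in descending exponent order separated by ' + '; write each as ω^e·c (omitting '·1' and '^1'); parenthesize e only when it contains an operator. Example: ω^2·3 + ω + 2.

ω·5 + 2

G_0 = 11. HB_3(11) = 3^2 + 2. Bump = 18. G_1 = 17.
G_1 = 17. HB_4(17) = 4^2 + 1. Bump = 26. G_2 = 25.
G_2 = 25. HB_5(25) = 5^2. Bump = 36. G_3 = 35.
G_3 = 35. HB_6(35) = 5·6 + 5. Bump = 40. G_4 = 39.
G_4 = 39. HB_7(39) = 5·7 + 4. Bump = 44. G_5 = 43.
G_5 = 43. HB_8(43) = 5·8 + 3. Bump = 48. G_6 = 47.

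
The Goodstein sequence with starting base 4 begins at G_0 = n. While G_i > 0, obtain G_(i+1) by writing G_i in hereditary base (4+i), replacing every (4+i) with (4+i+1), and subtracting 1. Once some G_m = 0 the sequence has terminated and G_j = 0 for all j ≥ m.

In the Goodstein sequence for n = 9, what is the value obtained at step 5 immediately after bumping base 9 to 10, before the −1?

base 4: 9 = 2·4 + 1; at 5: 2·5 + 1 = 11; next = 10
base 5: 10 = 2·5; at 6: 2·6 = 12; next = 11
base 6: 11 = 6 + 5; at 7: 7 + 5 = 12; next = 11
base 7: 11 = 7 + 4; at 8: 8 + 4 = 12; next = 11
base 8: 11 = 8 + 3; at 9: 9 + 3 = 12; next = 11
base 9: 11 = 9 + 2; at 10: 10 + 2 = 12; next = 11

12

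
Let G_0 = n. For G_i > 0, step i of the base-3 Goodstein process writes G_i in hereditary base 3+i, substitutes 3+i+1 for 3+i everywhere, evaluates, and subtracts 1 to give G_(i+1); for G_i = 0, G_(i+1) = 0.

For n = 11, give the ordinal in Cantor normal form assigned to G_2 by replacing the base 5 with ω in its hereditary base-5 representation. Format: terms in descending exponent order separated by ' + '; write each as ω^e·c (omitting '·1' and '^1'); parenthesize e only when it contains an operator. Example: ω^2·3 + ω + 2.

ω^2

i=0: 11 = 3^2 + 2 (b=3); 3→4: 4^2 + 2 = 18; 18−1 = 17
i=1: 17 = 4^2 + 1 (b=4); 4→5: 5^2 + 1 = 26; 26−1 = 25
i=2: 25 = 5^2 (b=5); 5→6: 6^2 = 36; 36−1 = 35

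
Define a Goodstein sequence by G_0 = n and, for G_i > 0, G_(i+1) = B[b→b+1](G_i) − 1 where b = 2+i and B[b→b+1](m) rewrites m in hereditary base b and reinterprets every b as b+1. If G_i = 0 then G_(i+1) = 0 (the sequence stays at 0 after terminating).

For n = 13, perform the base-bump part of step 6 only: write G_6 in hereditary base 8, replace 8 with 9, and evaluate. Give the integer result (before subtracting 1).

3486786856

13 —HB2→ 2^(2 + 1) + 2^2 + 1 —bump→ 3^(3 + 1) + 3^3 + 1 = 109 —(−1)→ 108
108 —HB3→ 3^(3 + 1) + 3^3 —bump→ 4^(4 + 1) + 4^4 = 1280 —(−1)→ 1279
1279 —HB4→ 4^(4 + 1) + 3·4^3 + 3·4^2 + 3·4 + 3 —bump→ 5^(5 + 1) + 3·5^3 + 3·5^2 + 3·5 + 3 = 16093 —(−1)→ 16092
16092 —HB5→ 5^(5 + 1) + 3·5^3 + 3·5^2 + 3·5 + 2 —bump→ 6^(6 + 1) + 3·6^3 + 3·6^2 + 3·6 + 2 = 280712 —(−1)→ 280711
280711 —HB6→ 6^(6 + 1) + 3·6^3 + 3·6^2 + 3·6 + 1 —bump→ 7^(7 + 1) + 3·7^3 + 3·7^2 + 3·7 + 1 = 5765999 —(−1)→ 5765998
5765998 —HB7→ 7^(7 + 1) + 3·7^3 + 3·7^2 + 3·7 —bump→ 8^(8 + 1) + 3·8^3 + 3·8^2 + 3·8 = 134219480 —(−1)→ 134219479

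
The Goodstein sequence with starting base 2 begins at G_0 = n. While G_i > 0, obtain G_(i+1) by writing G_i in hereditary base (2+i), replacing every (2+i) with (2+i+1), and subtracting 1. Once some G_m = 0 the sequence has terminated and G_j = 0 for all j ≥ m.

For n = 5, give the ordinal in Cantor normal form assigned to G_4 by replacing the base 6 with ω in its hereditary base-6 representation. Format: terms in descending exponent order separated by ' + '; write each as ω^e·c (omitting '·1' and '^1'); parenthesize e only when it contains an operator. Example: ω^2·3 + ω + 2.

ω^3·3 + ω^2·3 + ω·3 + 1

base 2: 5 = 2^2 + 1; at 3: 3^3 + 1 = 28; next = 27
base 3: 27 = 3^3; at 4: 4^4 = 256; next = 255
base 4: 255 = 3·4^3 + 3·4^2 + 3·4 + 3; at 5: 3·5^3 + 3·5^2 + 3·5 + 3 = 468; next = 467
base 5: 467 = 3·5^3 + 3·5^2 + 3·5 + 2; at 6: 3·6^3 + 3·6^2 + 3·6 + 2 = 776; next = 775
base 6: 775 = 3·6^3 + 3·6^2 + 3·6 + 1; at 7: 3·7^3 + 3·7^2 + 3·7 + 1 = 1198; next = 1197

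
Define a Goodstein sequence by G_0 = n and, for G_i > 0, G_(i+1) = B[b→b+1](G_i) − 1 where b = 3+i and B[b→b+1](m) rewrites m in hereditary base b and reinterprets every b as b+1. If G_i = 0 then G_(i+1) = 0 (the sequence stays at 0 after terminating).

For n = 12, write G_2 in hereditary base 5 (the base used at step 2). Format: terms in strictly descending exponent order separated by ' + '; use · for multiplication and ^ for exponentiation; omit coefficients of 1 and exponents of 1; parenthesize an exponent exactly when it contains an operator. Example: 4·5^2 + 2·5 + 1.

i=0: 12 = 3^2 + 3 (b=3); 3→4: 4^2 + 4 = 20; 20−1 = 19
i=1: 19 = 4^2 + 3 (b=4); 4→5: 5^2 + 3 = 28; 28−1 = 27
i=2: 27 = 5^2 + 2 (b=5); 5→6: 6^2 + 2 = 38; 38−1 = 37

5^2 + 2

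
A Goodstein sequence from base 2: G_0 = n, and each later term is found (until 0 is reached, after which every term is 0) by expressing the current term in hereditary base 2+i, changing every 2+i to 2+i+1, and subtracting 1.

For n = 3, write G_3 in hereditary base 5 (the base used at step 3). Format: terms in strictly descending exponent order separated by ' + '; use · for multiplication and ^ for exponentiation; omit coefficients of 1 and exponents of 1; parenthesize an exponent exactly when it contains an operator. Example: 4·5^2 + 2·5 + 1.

G_0=3  [base 2] 2 + 1  →[2↦3]→  3 + 1 = 4  −1 ⇒ G_1=3
G_1=3  [base 3] 3  →[3↦4]→  4 = 4  −1 ⇒ G_2=3
G_2=3  [base 4] 3  →[4↦5]→  3 = 3  −1 ⇒ G_3=2

2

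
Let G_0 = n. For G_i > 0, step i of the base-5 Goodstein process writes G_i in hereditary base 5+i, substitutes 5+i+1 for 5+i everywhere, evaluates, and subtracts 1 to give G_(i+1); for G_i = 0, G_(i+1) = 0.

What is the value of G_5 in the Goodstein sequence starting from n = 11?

13

i=0: 11 = 2·5 + 1 (b=5); 5→6: 2·6 + 1 = 13; 13−1 = 12
i=1: 12 = 2·6 (b=6); 6→7: 2·7 = 14; 14−1 = 13
i=2: 13 = 7 + 6 (b=7); 7→8: 8 + 6 = 14; 14−1 = 13
i=3: 13 = 8 + 5 (b=8); 8→9: 9 + 5 = 14; 14−1 = 13
i=4: 13 = 9 + 4 (b=9); 9→10: 10 + 4 = 14; 14−1 = 13
i=5: 13 = 10 + 3 (b=10); 10→11: 11 + 3 = 14; 14−1 = 13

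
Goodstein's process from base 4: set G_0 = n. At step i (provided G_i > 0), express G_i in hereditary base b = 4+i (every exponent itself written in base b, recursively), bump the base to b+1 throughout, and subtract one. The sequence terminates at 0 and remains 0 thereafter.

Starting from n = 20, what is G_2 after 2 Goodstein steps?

20 —HB4→ 4^2 + 4 —bump→ 5^2 + 5 = 30 —(−1)→ 29
29 —HB5→ 5^2 + 4 —bump→ 6^2 + 4 = 40 —(−1)→ 39
39 —HB6→ 6^2 + 3 —bump→ 7^2 + 3 = 52 —(−1)→ 51

39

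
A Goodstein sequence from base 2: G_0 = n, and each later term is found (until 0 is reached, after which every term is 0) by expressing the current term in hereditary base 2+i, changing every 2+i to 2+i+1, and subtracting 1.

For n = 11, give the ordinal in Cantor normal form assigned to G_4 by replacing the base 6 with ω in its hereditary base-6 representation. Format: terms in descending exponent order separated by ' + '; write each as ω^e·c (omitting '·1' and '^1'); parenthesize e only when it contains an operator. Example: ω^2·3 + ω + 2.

step 0: 11 = 2^(2 + 1) + 2 + 1; sub 3 for 2: 3^(3 + 1) + 3 + 1; = 85; G_1 = 85−1 = 84
step 1: 84 = 3^(3 + 1) + 3; sub 4 for 3: 4^(4 + 1) + 4; = 1028; G_2 = 1028−1 = 1027
step 2: 1027 = 4^(4 + 1) + 3; sub 5 for 4: 5^(5 + 1) + 3; = 15628; G_3 = 15628−1 = 15627
step 3: 15627 = 5^(5 + 1) + 2; sub 6 for 5: 6^(6 + 1) + 2; = 279938; G_4 = 279938−1 = 279937
step 4: 279937 = 6^(6 + 1) + 1; sub 7 for 6: 7^(7 + 1) + 1; = 5764802; G_5 = 5764802−1 = 5764801

ω^(ω + 1) + 1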